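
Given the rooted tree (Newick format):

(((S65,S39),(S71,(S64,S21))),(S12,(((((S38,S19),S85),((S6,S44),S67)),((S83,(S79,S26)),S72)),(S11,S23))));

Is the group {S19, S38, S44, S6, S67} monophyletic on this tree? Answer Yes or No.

The MRCA of the listed taxa subtends (((S38,S19),S85),((S6,S44),S67)).
That clade also contains S85, which is not in the proposed group, so the group is not monophyletic.

No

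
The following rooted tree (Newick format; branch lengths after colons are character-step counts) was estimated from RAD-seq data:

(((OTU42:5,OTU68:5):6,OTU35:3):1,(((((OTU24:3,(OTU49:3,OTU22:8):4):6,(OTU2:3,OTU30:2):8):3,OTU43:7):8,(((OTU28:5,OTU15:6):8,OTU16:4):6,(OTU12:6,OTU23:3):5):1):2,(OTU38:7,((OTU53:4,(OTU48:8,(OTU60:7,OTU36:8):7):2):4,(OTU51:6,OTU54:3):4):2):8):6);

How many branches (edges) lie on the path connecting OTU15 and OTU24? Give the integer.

The MRCA of OTU15 and OTU24 is the node subtending ((((OTU24,(OTU49,OTU22)),(OTU2,OTU30)),OTU43),(((OTU28,OTU15),OTU16),(OTU12,OTU23))).
From OTU15 up to that node: 4 branches. From OTU24 up to the same node: 4 branches. Total: 4 + 4 = 8.

8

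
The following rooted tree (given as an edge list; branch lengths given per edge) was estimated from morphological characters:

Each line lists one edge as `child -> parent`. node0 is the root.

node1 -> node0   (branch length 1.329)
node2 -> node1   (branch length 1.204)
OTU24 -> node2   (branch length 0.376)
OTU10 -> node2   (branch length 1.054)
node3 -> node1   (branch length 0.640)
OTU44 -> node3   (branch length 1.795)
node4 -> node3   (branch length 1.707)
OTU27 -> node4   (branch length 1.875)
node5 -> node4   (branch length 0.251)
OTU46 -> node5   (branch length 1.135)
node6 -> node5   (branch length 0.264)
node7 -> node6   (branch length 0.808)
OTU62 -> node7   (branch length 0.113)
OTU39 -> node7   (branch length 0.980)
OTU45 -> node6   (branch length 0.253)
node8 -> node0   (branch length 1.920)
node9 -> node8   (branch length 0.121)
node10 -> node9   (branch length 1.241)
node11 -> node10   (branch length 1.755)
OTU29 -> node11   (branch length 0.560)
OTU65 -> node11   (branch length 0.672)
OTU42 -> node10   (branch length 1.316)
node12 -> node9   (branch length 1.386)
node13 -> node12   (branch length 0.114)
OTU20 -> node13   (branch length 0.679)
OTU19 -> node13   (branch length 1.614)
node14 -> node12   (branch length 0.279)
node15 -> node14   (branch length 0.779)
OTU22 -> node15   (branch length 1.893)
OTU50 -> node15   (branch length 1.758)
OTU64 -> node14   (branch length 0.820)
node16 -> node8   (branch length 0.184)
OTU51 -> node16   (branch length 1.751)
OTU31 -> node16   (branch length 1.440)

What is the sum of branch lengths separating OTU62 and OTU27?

The path runs OTU62 → … → MRCA → … → OTU27; the MRCA is the node subtending (OTU27,(OTU46,((OTU62,OTU39),OTU45))).
Branch lengths along that path: 0.113 + 0.808 + 0.264 + 0.251 + 1.875 = 3.311.

3.311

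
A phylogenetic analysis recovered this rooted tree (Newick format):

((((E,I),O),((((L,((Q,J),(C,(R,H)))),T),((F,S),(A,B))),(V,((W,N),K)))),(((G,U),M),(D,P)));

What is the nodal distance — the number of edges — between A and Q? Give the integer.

8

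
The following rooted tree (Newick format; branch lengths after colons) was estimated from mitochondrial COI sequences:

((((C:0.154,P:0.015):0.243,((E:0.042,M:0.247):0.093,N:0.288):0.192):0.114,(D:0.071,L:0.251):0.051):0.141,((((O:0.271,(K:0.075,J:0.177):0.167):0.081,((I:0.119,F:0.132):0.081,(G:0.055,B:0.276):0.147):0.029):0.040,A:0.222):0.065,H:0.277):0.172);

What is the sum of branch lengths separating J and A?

0.687

The path runs J → … → MRCA → … → A; the MRCA is the node subtending (((O,(K,J)),((I,F),(G,B))),A).
Branch lengths along that path: 0.177 + 0.167 + 0.081 + 0.040 + 0.222 = 0.687.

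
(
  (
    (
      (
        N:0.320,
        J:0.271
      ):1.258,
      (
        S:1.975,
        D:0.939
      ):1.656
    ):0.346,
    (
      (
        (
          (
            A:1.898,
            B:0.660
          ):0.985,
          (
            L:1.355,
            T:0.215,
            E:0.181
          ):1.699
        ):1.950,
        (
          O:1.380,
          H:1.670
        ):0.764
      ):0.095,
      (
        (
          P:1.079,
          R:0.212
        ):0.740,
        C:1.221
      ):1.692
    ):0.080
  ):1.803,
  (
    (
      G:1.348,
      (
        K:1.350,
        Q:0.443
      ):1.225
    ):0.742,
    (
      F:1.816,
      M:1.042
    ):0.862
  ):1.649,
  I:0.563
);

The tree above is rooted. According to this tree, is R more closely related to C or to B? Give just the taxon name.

C

The MRCA of R and C subtends ((P,R),C) (3 taxa).
The MRCA of R and B subtends ((((A,B),(L,T,E)),(O,H)),((P,R),C)) (10 taxa).
The first is nested inside the second, so R shares a more recent common ancestor with C.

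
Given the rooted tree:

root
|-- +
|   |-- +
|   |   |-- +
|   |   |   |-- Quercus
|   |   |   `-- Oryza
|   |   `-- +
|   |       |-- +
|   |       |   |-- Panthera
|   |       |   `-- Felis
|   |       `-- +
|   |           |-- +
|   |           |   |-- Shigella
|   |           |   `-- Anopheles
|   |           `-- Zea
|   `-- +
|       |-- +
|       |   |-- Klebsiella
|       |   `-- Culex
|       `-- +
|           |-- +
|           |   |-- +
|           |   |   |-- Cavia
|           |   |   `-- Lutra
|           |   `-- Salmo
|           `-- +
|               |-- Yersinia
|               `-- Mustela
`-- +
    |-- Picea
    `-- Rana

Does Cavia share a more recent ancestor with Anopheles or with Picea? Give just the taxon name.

Anopheles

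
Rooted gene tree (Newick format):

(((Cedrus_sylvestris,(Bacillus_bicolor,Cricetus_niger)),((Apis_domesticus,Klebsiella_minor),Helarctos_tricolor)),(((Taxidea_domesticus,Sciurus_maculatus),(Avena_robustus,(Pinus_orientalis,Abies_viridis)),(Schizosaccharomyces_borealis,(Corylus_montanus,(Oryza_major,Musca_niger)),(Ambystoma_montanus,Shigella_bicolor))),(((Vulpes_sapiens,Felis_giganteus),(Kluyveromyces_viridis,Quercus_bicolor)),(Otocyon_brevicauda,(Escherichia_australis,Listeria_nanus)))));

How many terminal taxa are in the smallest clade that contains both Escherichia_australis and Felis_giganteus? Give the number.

The MRCA of Escherichia_australis and Felis_giganteus is the node subtending (((Vulpes_sapiens,Felis_giganteus),(Kluyveromyces_viridis,Quercus_bicolor)),(Otocyon_brevicauda,(Escherichia_australis,Listeria_nanus))).
That clade contains 7 terminal taxa: Escherichia_australis, Felis_giganteus, Kluyveromyces_viridis, Listeria_nanus, Otocyon_brevicauda, Quercus_bicolor, Vulpes_sapiens.

7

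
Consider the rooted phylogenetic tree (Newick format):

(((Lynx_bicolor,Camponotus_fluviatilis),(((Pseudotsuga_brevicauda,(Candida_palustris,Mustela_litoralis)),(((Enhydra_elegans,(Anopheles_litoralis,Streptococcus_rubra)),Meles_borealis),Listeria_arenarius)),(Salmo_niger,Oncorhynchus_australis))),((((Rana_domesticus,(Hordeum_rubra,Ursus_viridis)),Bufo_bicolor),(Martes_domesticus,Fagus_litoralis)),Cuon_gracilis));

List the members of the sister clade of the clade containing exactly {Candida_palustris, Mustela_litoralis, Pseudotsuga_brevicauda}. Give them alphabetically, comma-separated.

Anopheles_litoralis, Enhydra_elegans, Listeria_arenarius, Meles_borealis, Streptococcus_rubra

The clade containing exactly {Candida_palustris, Mustela_litoralis, Pseudotsuga_brevicauda} attaches to the tree at the node subtending ((Pseudotsuga_brevicauda,(Candida_palustris,Mustela_litoralis)),(((Enhydra_elegans,(Anopheles_litoralis,Streptococcus_rubra)),Meles_borealis),Listeria_arenarius)).
The other lineage descending from that same node — the sister group — is (((Enhydra_elegans,(Anopheles_litoralis,Streptococcus_rubra)),Meles_borealis),Listeria_arenarius); its 5 tips in alphabetical order are the answer.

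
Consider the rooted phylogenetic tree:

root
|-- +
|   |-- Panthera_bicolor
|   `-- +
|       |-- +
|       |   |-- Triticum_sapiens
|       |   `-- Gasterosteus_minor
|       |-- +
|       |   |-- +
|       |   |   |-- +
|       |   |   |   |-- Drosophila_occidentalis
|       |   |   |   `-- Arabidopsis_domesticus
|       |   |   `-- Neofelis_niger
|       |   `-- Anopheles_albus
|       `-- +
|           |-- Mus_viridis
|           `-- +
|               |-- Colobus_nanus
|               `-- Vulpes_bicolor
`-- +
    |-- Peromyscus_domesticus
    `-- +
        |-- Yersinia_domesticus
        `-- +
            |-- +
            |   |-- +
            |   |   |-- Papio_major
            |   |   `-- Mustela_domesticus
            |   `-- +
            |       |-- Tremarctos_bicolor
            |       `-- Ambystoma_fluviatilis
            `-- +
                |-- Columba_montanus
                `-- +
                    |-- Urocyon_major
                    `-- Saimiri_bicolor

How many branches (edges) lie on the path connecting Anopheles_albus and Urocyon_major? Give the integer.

10

The MRCA of Anopheles_albus and Urocyon_major is the root of the tree.
From Anopheles_albus up to that node: 4 branches. From Urocyon_major up to the same node: 6 branches. Total: 4 + 6 = 10.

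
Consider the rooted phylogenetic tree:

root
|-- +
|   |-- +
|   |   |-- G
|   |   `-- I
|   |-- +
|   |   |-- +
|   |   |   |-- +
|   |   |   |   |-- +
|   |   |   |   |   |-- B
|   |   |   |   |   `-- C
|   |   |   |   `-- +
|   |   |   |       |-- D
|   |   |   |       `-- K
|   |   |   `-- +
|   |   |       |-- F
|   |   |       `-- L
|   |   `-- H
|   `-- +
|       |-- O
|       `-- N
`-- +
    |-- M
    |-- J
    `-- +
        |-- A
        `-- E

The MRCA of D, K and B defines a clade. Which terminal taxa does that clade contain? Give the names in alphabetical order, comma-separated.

Tracing D: it sits inside (D,K).
Tracing K: it sits inside (D,K).
Tracing B: it sits inside (B,C).
The smallest clade enclosing all 3 is ((B,C),(D,K)); the answer is its 4 terminal taxa in alphabetical order.

B, C, D, K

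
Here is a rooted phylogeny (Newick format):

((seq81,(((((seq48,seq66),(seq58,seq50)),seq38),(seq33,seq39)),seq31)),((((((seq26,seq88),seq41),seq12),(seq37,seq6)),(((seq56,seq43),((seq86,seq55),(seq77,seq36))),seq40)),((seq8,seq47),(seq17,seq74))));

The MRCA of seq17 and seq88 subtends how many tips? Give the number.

17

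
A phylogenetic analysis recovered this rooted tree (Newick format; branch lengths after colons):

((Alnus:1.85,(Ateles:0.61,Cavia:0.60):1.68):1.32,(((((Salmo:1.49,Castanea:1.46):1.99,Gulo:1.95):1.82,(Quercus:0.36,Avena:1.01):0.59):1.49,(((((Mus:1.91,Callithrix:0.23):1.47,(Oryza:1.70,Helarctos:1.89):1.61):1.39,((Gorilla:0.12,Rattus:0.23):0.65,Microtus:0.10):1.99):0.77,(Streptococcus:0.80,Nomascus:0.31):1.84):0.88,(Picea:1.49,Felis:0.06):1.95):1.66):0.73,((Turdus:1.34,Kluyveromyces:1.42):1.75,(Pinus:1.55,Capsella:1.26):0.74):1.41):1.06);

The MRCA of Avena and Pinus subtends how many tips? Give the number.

The MRCA of Avena and Pinus is the node subtending (((((Salmo,Castanea),Gulo),(Quercus,Avena)),(((((Mus,Callithrix),(Oryza,Helarctos)),((Gorilla,Rattus),Microtus)),(Streptococcus,Nomascus)),(Picea,Felis))),((Turdus,Kluyveromyces),(Pinus,Capsella))).
That clade contains 20 terminal taxa: Avena, Callithrix, Capsella, Castanea, Felis, Gorilla, Gulo, Helarctos, Kluyveromyces, Microtus, Mus, Nomascus, Oryza, Picea, Pinus, Quercus, Rattus, Salmo, Streptococcus, Turdus.

20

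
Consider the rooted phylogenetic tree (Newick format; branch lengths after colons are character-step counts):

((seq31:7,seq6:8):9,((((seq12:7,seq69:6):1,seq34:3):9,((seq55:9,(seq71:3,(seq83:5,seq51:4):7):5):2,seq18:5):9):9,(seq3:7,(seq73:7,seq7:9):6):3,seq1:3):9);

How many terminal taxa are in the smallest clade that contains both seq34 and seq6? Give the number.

14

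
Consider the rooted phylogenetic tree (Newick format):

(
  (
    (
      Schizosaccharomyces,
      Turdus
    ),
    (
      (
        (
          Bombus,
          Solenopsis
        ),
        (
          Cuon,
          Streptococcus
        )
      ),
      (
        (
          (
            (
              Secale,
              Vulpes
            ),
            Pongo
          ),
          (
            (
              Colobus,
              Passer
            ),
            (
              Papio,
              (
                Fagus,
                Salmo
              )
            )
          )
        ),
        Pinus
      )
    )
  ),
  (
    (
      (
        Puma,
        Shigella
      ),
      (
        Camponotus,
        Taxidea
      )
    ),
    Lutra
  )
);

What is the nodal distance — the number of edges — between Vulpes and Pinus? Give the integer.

The MRCA of Vulpes and Pinus is the node subtending ((((Secale,Vulpes),Pongo),((Colobus,Passer),(Papio,(Fagus,Salmo)))),Pinus).
From Vulpes up to that node: 4 branches. From Pinus up to the same node: 1 branch. Total: 4 + 1 = 5.

5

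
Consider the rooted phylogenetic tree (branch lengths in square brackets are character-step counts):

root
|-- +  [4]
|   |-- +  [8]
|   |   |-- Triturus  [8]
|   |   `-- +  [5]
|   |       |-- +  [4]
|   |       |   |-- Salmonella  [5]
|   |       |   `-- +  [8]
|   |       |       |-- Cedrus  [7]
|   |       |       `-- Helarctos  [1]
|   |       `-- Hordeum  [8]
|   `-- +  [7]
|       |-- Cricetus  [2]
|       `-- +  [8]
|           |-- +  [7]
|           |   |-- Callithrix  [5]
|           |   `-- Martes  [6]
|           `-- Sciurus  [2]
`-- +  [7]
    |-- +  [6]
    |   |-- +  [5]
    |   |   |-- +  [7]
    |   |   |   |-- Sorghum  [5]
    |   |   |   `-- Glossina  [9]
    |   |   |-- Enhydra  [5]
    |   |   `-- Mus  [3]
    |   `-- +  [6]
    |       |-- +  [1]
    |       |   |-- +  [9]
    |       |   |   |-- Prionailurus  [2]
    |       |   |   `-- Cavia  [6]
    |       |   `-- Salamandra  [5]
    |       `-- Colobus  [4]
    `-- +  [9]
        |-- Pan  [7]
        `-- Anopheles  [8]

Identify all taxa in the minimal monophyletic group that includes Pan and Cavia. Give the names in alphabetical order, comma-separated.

Anopheles, Cavia, Colobus, Enhydra, Glossina, Mus, Pan, Prionailurus, Salamandra, Sorghum

Tracing Pan: it sits inside (Pan,Anopheles).
Tracing Cavia: it sits inside (Prionailurus,Cavia).
The smallest clade enclosing both is ((((Sorghum,Glossina),Enhydra,Mus),(((Prionailurus,Cavia),Salamandra),Colobus)),(Pan,Anopheles)); the answer is its 10 terminal taxa in alphabetical order.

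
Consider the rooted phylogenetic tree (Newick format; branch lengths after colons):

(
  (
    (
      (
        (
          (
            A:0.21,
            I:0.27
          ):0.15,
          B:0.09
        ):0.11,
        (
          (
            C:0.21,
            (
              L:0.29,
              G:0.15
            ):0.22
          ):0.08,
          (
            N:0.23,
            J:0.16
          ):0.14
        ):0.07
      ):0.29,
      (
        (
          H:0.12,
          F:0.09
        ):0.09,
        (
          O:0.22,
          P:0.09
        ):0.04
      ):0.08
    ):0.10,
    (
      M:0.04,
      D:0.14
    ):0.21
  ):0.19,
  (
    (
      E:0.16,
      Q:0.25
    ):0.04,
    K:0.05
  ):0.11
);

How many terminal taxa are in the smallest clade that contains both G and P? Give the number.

12

The MRCA of G and P is the node subtending ((((A,I),B),((C,(L,G)),(N,J))),((H,F),(O,P))).
That clade contains 12 terminal taxa: A, B, C, F, G, H, I, J, L, N, O, P.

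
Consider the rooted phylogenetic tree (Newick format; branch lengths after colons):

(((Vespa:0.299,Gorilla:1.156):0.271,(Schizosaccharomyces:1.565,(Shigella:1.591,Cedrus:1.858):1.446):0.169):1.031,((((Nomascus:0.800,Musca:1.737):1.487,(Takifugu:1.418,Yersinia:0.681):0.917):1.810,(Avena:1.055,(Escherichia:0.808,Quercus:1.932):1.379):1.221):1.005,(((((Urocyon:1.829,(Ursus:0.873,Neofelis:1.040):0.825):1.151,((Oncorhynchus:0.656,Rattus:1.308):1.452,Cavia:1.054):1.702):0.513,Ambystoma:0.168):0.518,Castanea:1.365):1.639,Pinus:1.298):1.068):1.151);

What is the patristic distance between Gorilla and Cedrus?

4.900

The path runs Gorilla → … → MRCA → … → Cedrus; the MRCA is the node subtending ((Vespa,Gorilla),(Schizosaccharomyces,(Shigella,Cedrus))).
Branch lengths along that path: 1.156 + 0.271 + 0.169 + 1.446 + 1.858 = 4.900.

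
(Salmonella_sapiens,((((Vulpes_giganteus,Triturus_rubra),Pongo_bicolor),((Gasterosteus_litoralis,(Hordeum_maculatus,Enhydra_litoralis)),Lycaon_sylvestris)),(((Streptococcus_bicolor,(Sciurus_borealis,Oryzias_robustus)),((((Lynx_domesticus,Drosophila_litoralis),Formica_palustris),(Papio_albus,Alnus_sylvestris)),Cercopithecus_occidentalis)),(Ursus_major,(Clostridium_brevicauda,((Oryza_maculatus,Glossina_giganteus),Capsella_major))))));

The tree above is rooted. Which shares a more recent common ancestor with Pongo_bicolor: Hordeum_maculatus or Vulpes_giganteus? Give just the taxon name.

The MRCA of Pongo_bicolor and Vulpes_giganteus subtends ((Vulpes_giganteus,Triturus_rubra),Pongo_bicolor) (3 taxa).
The MRCA of Pongo_bicolor and Hordeum_maculatus subtends (((Vulpes_giganteus,Triturus_rubra),Pongo_bicolor),((Gasterosteus_litoralis,(Hordeum_maculatus,Enhydra_litoralis)),Lycaon_sylvestris)) (7 taxa).
The first is nested inside the second, so Pongo_bicolor shares a more recent common ancestor with Vulpes_giganteus.

Vulpes_giganteus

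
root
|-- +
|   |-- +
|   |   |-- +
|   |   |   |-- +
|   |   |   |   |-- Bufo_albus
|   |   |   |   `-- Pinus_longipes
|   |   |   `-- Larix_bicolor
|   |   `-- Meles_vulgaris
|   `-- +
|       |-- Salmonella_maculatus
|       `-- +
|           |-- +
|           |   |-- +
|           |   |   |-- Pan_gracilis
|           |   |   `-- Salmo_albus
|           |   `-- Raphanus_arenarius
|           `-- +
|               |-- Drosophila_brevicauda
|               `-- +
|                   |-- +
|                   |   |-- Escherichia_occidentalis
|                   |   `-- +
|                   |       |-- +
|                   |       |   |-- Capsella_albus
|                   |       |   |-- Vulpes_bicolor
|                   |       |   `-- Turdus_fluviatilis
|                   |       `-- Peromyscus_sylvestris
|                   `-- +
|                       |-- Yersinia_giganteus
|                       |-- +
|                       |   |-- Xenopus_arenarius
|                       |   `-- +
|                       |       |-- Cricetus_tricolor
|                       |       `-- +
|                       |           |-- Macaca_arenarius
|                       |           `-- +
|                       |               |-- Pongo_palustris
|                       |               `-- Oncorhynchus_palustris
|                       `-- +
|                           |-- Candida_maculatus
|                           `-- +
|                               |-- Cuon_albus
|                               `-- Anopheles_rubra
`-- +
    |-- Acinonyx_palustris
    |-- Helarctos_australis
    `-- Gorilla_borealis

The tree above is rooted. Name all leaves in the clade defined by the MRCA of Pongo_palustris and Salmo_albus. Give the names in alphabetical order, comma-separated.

Tracing Pongo_palustris: it sits inside (Pongo_palustris,Oncorhynchus_palustris).
Tracing Salmo_albus: it sits inside (Pan_gracilis,Salmo_albus).
The smallest clade enclosing both is (((Pan_gracilis,Salmo_albus),Raphanus_arenarius),(Drosophila_brevicauda,((Escherichia_occidentalis,((Capsella_albus,Vulpes_bicolor,Turdus_fluviatilis),Peromyscus_sylvestris)),(Yersinia_giganteus,(Xenopus_arenarius,(Cricetus_tricolor,(Macaca_arenarius,(Pongo_palustris,Oncorhynchus_palustris)))),(Candida_maculatus,(Cuon_albus,Anopheles_rubra)))))); the answer is its 18 terminal taxa in alphabetical order.

Anopheles_rubra, Candida_maculatus, Capsella_albus, Cricetus_tricolor, Cuon_albus, Drosophila_brevicauda, Escherichia_occidentalis, Macaca_arenarius, Oncorhynchus_palustris, Pan_gracilis, Peromyscus_sylvestris, Pongo_palustris, Raphanus_arenarius, Salmo_albus, Turdus_fluviatilis, Vulpes_bicolor, Xenopus_arenarius, Yersinia_giganteus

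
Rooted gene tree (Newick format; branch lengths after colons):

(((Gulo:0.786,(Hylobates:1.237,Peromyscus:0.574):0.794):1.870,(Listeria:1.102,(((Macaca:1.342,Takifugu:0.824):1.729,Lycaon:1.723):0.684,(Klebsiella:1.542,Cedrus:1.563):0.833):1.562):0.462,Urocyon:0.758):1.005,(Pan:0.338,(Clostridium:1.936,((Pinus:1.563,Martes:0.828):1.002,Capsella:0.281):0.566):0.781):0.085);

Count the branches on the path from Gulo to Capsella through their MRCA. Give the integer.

The MRCA of Gulo and Capsella is the root of the tree.
From Gulo up to that node: 3 branches. From Capsella up to the same node: 4 branches. Total: 3 + 4 = 7.

7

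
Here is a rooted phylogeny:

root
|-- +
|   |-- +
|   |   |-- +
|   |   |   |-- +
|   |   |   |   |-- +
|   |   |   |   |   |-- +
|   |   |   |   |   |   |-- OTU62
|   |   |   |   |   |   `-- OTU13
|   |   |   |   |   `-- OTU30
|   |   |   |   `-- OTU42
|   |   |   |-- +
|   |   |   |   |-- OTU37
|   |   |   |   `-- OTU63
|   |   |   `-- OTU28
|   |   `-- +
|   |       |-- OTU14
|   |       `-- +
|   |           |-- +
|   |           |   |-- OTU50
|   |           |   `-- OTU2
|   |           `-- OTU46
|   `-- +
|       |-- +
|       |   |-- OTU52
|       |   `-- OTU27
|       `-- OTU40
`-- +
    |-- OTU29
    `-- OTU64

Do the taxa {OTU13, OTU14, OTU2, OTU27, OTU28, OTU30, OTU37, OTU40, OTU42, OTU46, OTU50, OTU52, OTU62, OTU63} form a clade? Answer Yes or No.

The most recent common ancestor of these taxa subtends ((((((OTU62,OTU13),OTU30),OTU42),(OTU37,OTU63),OTU28),(OTU14,((OTU50,OTU2),OTU46))),((OTU52,OTU27),OTU40)).
That clade has exactly 14 tips — every listed taxon and nothing else — so the group is monophyletic.

Yes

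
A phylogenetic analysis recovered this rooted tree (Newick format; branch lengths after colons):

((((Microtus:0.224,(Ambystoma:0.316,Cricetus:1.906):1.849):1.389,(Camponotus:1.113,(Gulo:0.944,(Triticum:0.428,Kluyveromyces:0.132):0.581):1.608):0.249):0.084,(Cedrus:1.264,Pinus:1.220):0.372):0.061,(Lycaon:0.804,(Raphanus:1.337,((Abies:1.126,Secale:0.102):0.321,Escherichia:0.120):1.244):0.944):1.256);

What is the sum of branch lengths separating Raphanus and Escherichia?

The path runs Raphanus → … → MRCA → … → Escherichia; the MRCA is the node subtending (Raphanus,((Abies,Secale),Escherichia)).
Branch lengths along that path: 1.337 + 1.244 + 0.120 = 2.701.

2.701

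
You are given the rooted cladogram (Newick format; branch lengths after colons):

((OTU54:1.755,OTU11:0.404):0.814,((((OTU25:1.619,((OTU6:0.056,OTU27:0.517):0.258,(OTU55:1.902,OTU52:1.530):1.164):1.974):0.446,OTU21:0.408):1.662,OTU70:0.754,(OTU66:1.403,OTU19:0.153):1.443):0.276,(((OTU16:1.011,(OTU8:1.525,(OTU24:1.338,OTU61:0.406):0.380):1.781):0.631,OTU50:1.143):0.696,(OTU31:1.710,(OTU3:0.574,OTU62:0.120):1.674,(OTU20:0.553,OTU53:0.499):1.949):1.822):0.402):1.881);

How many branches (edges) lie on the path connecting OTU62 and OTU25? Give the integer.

8

The MRCA of OTU62 and OTU25 is the node subtending ((((OTU25,((OTU6,OTU27),(OTU55,OTU52))),OTU21),OTU70,(OTU66,OTU19)),(((OTU16,(OTU8,(OTU24,OTU61))),OTU50),(OTU31,(OTU3,OTU62),(OTU20,OTU53)))).
From OTU62 up to that node: 4 branches. From OTU25 up to the same node: 4 branches. Total: 4 + 4 = 8.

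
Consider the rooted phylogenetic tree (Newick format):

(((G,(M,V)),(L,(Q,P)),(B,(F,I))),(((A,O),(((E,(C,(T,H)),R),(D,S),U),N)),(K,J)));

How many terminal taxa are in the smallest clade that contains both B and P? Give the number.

The MRCA of B and P is the node subtending ((G,(M,V)),(L,(Q,P)),(B,(F,I))).
That clade contains 9 terminal taxa: B, F, G, I, L, M, P, Q, V.

9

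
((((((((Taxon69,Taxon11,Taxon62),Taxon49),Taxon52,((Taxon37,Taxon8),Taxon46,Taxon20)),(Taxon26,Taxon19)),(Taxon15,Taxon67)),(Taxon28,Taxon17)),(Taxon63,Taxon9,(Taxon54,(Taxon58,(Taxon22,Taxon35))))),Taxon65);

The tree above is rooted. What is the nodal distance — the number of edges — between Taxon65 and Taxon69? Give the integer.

The MRCA of Taxon65 and Taxon69 is the root of the tree.
From Taxon65 up to that node: 1 branch. From Taxon69 up to the same node: 8 branches. Total: 1 + 8 = 9.

9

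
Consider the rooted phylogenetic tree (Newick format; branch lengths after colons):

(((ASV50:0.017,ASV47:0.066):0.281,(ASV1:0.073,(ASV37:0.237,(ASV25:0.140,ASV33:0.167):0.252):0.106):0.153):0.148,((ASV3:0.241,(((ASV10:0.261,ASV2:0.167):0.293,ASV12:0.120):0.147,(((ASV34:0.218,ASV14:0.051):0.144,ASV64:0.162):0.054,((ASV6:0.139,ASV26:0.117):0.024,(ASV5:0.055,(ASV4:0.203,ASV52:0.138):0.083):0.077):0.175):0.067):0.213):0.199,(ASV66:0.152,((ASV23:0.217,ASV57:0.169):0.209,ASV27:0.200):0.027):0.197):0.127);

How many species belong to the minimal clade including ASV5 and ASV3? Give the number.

12

The MRCA of ASV5 and ASV3 is the node subtending (ASV3,(((ASV10,ASV2),ASV12),(((ASV34,ASV14),ASV64),((ASV6,ASV26),(ASV5,(ASV4,ASV52)))))).
That clade contains 12 terminal taxa: ASV10, ASV12, ASV14, ASV2, ASV26, ASV3, ASV34, ASV4, ASV5, ASV52, ASV6, ASV64.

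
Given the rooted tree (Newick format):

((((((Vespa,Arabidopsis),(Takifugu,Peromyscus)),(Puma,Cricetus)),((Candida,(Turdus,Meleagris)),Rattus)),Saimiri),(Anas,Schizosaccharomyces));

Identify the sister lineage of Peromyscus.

Takifugu

Peromyscus attaches to the tree at the node subtending (Takifugu,Peromyscus).
The other lineage descending from that same node — the sister group — is the single tip Takifugu.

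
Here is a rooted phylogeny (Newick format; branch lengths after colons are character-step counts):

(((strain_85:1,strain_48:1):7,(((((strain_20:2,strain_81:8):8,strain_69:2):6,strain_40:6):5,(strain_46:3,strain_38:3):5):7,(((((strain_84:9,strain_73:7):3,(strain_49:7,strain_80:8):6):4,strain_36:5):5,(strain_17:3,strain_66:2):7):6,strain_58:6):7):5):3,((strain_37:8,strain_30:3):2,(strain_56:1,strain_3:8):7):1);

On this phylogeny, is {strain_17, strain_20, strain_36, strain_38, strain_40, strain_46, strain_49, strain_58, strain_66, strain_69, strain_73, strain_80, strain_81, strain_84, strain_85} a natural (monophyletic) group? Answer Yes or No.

No

The MRCA of the listed taxa subtends ((strain_85,strain_48),(((((strain_20,strain_81),strain_69),strain_40),(strain_46,strain_38)),(((((strain_84,strain_73),(strain_49,strain_80)),strain_36),(strain_17,strain_66)),strain_58))).
That clade also contains strain_48, which is not in the proposed group, so the group is not monophyletic.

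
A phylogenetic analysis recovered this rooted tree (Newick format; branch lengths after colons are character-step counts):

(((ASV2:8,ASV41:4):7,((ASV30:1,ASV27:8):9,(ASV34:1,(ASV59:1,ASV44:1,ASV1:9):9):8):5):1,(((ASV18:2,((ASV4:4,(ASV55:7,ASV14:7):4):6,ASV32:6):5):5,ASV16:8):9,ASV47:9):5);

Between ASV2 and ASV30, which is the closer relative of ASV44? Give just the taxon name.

ASV30

The MRCA of ASV44 and ASV30 subtends ((ASV30,ASV27),(ASV34,(ASV59,ASV44,ASV1))) (6 taxa).
The MRCA of ASV44 and ASV2 subtends ((ASV2,ASV41),((ASV30,ASV27),(ASV34,(ASV59,ASV44,ASV1)))) (8 taxa).
The first is nested inside the second, so ASV44 shares a more recent common ancestor with ASV30.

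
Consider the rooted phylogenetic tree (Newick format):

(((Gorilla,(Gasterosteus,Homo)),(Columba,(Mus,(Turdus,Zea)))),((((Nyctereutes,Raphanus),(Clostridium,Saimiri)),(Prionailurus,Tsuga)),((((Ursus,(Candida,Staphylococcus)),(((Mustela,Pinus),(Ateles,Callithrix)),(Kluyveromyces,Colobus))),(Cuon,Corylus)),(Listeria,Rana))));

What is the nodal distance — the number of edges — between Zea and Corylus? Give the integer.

The MRCA of Zea and Corylus is the root of the tree.
From Zea up to that node: 5 branches. From Corylus up to the same node: 5 branches. Total: 5 + 5 = 10.

10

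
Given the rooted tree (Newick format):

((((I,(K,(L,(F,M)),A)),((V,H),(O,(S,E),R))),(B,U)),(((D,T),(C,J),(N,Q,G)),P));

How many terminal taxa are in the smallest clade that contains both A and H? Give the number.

The MRCA of A and H is the node subtending ((I,(K,(L,(F,M)),A)),((V,H),(O,(S,E),R))).
That clade contains 12 terminal taxa: A, E, F, H, I, K, L, M, O, R, S, V.

12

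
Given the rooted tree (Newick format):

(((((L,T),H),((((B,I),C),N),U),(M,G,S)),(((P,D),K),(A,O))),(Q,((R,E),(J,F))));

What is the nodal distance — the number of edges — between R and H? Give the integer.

The MRCA of R and H is the root of the tree.
From R up to that node: 4 branches. From H up to the same node: 4 branches. Total: 4 + 4 = 8.

8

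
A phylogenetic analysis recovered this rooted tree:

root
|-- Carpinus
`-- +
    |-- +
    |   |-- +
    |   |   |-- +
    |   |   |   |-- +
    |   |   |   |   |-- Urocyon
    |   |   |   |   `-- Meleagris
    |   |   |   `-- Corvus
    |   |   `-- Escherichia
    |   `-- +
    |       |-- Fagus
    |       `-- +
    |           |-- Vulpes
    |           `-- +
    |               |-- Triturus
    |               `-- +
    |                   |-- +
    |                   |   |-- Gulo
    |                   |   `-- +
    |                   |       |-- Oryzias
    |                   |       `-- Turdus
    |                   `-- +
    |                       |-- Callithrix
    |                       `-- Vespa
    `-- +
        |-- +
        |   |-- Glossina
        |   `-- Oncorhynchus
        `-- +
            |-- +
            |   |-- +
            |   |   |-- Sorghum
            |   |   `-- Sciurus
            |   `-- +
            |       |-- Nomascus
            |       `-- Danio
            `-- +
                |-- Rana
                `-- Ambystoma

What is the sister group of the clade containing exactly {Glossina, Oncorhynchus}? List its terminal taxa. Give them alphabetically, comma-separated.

The clade containing exactly {Glossina, Oncorhynchus} attaches to the tree at the node subtending ((Glossina,Oncorhynchus),(((Sorghum,Sciurus),(Nomascus,Danio)),(Rana,Ambystoma))).
The other lineage descending from that same node — the sister group — is (((Sorghum,Sciurus),(Nomascus,Danio)),(Rana,Ambystoma)); its 6 tips in alphabetical order are the answer.

Ambystoma, Danio, Nomascus, Rana, Sciurus, Sorghum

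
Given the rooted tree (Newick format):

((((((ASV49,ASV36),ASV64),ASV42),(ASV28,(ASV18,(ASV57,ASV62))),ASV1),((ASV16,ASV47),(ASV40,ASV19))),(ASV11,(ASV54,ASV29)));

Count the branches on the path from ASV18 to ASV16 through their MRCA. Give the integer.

7

The MRCA of ASV18 and ASV16 is the node subtending (((((ASV49,ASV36),ASV64),ASV42),(ASV28,(ASV18,(ASV57,ASV62))),ASV1),((ASV16,ASV47),(ASV40,ASV19))).
From ASV18 up to that node: 4 branches. From ASV16 up to the same node: 3 branches. Total: 4 + 3 = 7.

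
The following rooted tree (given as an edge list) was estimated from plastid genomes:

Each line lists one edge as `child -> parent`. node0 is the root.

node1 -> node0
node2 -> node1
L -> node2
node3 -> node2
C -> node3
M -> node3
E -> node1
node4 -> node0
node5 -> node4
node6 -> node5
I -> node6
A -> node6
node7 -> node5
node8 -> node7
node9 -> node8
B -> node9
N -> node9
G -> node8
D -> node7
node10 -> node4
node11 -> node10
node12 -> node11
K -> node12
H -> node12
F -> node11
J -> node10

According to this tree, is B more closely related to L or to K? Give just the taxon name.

K

The MRCA of B and K subtends (((I,A),(((B,N),G),D)),(((K,H),F),J)) (10 taxa).
The MRCA of B and L is the root, subtending the entire tree (14 taxa).
The first is nested inside the second, so B shares a more recent common ancestor with K.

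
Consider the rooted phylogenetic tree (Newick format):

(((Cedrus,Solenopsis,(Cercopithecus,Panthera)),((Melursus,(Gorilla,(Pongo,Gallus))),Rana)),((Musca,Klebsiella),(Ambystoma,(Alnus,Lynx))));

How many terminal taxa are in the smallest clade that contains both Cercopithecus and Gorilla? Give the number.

9

The MRCA of Cercopithecus and Gorilla is the node subtending ((Cedrus,Solenopsis,(Cercopithecus,Panthera)),((Melursus,(Gorilla,(Pongo,Gallus))),Rana)).
That clade contains 9 terminal taxa: Cedrus, Cercopithecus, Gallus, Gorilla, Melursus, Panthera, Pongo, Rana, Solenopsis.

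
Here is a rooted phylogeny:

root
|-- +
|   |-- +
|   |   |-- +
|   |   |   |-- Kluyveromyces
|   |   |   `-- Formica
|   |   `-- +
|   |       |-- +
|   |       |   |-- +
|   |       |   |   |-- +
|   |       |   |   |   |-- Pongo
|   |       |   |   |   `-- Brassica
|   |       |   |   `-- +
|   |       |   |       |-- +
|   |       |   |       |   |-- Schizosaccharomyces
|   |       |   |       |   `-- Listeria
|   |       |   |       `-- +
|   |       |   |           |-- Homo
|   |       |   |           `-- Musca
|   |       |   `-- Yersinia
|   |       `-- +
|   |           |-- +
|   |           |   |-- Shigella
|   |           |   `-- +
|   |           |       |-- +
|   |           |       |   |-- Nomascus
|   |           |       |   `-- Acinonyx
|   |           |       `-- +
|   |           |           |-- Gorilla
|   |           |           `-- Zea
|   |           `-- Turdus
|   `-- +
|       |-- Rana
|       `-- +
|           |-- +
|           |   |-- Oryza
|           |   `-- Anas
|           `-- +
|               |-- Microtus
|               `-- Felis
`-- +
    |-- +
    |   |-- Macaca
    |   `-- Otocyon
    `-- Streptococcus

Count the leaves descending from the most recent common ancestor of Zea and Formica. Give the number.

The MRCA of Zea and Formica is the node subtending ((Kluyveromyces,Formica),((((Pongo,Brassica),((Schizosaccharomyces,Listeria),(Homo,Musca))),Yersinia),((Shigella,((Nomascus,Acinonyx),(Gorilla,Zea))),Turdus))).
That clade contains 15 terminal taxa: Acinonyx, Brassica, Formica, Gorilla, Homo, Kluyveromyces, Listeria, Musca, Nomascus, Pongo, Schizosaccharomyces, Shigella, Turdus, Yersinia, Zea.

15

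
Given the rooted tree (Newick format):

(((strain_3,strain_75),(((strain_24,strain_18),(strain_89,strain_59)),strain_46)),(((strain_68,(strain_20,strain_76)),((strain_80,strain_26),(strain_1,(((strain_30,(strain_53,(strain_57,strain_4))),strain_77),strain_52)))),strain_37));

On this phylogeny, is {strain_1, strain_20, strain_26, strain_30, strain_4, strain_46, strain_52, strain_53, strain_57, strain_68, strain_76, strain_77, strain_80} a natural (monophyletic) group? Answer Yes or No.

The MRCA of the listed taxa is the root, so the smallest clade containing them is the whole tree.
That clade also contains strain_18, strain_24, strain_3, strain_37, strain_59, strain_75, strain_89, which are not in the proposed group, so the group is not monophyletic.

No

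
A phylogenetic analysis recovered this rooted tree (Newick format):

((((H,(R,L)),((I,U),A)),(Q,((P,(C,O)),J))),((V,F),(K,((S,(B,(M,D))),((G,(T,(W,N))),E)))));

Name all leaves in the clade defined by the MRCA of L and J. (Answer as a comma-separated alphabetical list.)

A, C, H, I, J, L, O, P, Q, R, U

Tracing L: it sits inside (R,L).
Tracing J: it sits inside ((P,(C,O)),J).
The smallest clade enclosing both is (((H,(R,L)),((I,U),A)),(Q,((P,(C,O)),J))); the answer is its 11 terminal taxa in alphabetical order.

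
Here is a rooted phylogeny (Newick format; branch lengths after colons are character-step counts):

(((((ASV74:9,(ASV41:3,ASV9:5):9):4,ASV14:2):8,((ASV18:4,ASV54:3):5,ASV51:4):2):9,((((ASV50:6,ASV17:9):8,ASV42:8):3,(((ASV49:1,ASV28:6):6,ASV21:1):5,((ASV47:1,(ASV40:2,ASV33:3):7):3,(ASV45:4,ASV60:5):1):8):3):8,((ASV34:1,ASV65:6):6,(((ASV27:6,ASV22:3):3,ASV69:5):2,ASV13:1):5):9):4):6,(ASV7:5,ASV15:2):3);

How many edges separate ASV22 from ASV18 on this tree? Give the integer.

The MRCA of ASV22 and ASV18 is the node subtending ((((ASV74,(ASV41,ASV9)),ASV14),((ASV18,ASV54),ASV51)),((((ASV50,ASV17),ASV42),(((ASV49,ASV28),ASV21),((ASV47,(ASV40,ASV33)),(ASV45,ASV60)))),((ASV34,ASV65),(((ASV27,ASV22),ASV69),ASV13)))).
From ASV22 up to that node: 6 branches. From ASV18 up to the same node: 4 branches. Total: 6 + 4 = 10.

10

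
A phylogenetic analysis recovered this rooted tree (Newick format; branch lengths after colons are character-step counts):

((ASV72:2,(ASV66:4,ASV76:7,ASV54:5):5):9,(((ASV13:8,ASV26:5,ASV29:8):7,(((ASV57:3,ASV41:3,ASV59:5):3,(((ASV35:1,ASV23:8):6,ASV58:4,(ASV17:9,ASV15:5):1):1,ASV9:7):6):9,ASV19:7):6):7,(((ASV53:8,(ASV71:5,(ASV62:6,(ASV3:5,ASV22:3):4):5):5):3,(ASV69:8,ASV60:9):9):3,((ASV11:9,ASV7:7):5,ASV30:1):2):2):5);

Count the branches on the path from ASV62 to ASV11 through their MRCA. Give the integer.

The MRCA of ASV62 and ASV11 is the node subtending (((ASV53,(ASV71,(ASV62,(ASV3,ASV22)))),(ASV69,ASV60)),((ASV11,ASV7),ASV30)).
From ASV62 up to that node: 5 branches. From ASV11 up to the same node: 3 branches. Total: 5 + 3 = 8.

8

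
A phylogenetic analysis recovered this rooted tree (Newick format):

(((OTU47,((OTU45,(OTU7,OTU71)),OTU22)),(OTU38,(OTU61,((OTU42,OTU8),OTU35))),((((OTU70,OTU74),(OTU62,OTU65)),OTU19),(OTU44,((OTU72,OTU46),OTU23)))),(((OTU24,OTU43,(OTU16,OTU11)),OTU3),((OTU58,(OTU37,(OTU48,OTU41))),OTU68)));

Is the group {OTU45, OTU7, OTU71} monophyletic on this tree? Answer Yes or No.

Yes

The most recent common ancestor of these taxa subtends (OTU45,(OTU7,OTU71)).
That clade has exactly 3 tips — every listed taxon and nothing else — so the group is monophyletic.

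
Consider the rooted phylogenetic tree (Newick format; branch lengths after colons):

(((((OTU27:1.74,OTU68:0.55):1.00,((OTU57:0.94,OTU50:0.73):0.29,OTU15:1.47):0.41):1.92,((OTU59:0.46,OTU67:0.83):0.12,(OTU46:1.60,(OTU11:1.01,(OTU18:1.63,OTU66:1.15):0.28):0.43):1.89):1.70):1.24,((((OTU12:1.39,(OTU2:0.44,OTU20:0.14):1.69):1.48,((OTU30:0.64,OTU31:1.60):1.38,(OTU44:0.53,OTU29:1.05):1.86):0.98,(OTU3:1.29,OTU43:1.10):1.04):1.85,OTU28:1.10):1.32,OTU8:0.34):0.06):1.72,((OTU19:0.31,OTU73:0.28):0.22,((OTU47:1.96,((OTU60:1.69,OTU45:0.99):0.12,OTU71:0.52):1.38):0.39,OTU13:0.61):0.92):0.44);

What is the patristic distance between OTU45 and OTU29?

13.08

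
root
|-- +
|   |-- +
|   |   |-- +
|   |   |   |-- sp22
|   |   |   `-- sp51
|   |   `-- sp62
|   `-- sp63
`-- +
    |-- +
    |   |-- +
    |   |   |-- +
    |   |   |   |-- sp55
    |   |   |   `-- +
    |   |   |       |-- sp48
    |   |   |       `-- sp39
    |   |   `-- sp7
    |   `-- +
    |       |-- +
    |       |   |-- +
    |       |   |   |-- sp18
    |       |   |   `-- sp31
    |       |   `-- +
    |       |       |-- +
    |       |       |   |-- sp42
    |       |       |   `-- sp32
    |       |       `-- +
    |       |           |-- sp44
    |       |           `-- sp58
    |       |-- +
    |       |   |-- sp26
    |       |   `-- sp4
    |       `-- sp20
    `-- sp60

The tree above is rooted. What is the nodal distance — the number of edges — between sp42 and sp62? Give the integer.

The MRCA of sp42 and sp62 is the root of the tree.
From sp42 up to that node: 7 branches. From sp62 up to the same node: 3 branches. Total: 7 + 3 = 10.

10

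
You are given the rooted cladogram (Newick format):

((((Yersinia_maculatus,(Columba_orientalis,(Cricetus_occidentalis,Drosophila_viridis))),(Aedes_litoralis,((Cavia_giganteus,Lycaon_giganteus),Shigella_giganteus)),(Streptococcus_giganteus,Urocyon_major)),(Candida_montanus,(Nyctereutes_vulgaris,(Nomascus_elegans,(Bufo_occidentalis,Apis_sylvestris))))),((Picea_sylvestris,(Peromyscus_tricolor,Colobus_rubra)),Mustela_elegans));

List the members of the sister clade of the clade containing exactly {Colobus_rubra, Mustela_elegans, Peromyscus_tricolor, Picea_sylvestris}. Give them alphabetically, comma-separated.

The clade containing exactly {Colobus_rubra, Mustela_elegans, Peromyscus_tricolor, Picea_sylvestris} attaches directly to the root of the tree.
The other lineage descending from that same node — the sister group — is (((Yersinia_maculatus,(Columba_orientalis,(Cricetus_occidentalis,Drosophila_viridis))),(Aedes_litoralis,((Cavia_giganteus,Lycaon_giganteus),Shigella_giganteus)),(Streptococcus_giganteus,Urocyon_major)),(Candida_montanus,(Nyctereutes_vulgaris,(Nomascus_elegans,(Bufo_occidentalis,Apis_sylvestris))))); its 15 tips in alphabetical order are the answer.

Aedes_litoralis, Apis_sylvestris, Bufo_occidentalis, Candida_montanus, Cavia_giganteus, Columba_orientalis, Cricetus_occidentalis, Drosophila_viridis, Lycaon_giganteus, Nomascus_elegans, Nyctereutes_vulgaris, Shigella_giganteus, Streptococcus_giganteus, Urocyon_major, Yersinia_maculatus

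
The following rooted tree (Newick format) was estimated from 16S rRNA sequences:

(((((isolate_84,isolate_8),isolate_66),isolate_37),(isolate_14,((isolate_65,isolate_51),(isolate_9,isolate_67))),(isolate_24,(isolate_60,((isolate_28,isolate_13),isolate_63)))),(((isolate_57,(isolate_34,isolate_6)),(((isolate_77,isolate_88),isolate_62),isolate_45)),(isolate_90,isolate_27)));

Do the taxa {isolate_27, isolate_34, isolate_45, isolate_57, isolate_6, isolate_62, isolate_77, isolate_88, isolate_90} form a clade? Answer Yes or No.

Yes

The most recent common ancestor of these taxa subtends (((isolate_57,(isolate_34,isolate_6)),(((isolate_77,isolate_88),isolate_62),isolate_45)),(isolate_90,isolate_27)).
That clade has exactly 9 tips — every listed taxon and nothing else — so the group is monophyletic.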